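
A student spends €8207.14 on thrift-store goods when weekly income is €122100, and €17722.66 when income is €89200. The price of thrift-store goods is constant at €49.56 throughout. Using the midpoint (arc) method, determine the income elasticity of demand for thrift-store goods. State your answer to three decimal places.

-2.357

With a constant price, Q₁ = 8207.14/49.56 = 165.600 and Q₂ = 17722.66/49.56 = 357.600 (equivalently, work directly with expenditure since P cancels).
Midpoint %ΔQ = (17722.66 − 8207.14)/12964.90 = 0.73394; midpoint %ΔI = (89200 − 122100)/105650 = -0.31141.
η = 0.73394 / -0.31141 = -2.357.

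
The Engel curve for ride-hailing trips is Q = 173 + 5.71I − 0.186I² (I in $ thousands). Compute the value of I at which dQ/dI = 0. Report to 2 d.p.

dQ/dI = 5.71 − 0.372I.
The good is inferior where dQ/dI < 0. Setting dQ/dI = 0 gives I = 5.71 / 0.372 = 15.35.

15.35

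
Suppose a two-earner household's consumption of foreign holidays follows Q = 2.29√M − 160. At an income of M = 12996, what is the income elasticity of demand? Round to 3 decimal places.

At M = 12996: Q = 101.060.
dQ/dM = 2.29/(2√M) = 0.0100439 at this income.
η = (dQ/dM)·(M/Q) = 0.0100439 × (12996/101.060) = 1.292.

1.292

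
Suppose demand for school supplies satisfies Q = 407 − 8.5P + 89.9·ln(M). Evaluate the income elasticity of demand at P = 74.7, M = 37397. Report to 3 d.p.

At P = 74.7, M = 37397: Q = 718.638.
Holding P constant, ∂Q/∂M = 89.9/M = 0.00240394.
η_M = (∂Q/∂M)·(M/Q) = 0.00240394 × (37397/718.638) = 0.125.

0.125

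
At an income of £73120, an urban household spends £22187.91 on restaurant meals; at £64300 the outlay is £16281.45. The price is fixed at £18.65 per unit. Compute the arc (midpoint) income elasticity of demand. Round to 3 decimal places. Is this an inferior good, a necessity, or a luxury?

With a constant price, Q₁ = 22187.91/18.65 = 1189.700 and Q₂ = 16281.45/18.65 = 873.000 (equivalently, work directly with expenditure since P cancels).
Midpoint %ΔQ = (16281.45 − 22187.91)/19234.68 = -0.30707; midpoint %ΔI = (64300 − 73120)/68710 = -0.12837.
η = -0.30707 / -0.12837 = 2.392.
η > 1 ⇒ luxury.

2.392 (luxury)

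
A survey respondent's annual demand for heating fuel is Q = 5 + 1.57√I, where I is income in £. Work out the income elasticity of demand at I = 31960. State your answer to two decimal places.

0.49

At I = 31960: Q = 285.675.
dQ/dI = 1.57/(2√I) = 0.00439103 at this income.
η = (dQ/dI)·(I/Q) = 0.00439103 × (31960/285.675) = 0.49.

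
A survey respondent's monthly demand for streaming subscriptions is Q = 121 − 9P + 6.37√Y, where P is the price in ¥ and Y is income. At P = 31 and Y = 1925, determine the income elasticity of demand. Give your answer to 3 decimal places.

1.150

At P = 31, Y = 1925: Q = 121.483.
Holding P constant, ∂Q/∂Y = 6.37/(2√Y) = 0.0725929.
η_Y = (∂Q/∂Y)·(Y/Q) = 0.0725929 × (1925/121.483) = 1.150.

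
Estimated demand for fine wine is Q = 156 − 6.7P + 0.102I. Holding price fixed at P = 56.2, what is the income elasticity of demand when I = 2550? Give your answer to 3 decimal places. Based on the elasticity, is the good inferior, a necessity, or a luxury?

6.575 (luxury)

At P = 56.2, I = 2550: Q = 39.560.
Holding P constant, ∂Q/∂I = 0.102.
η_I = (∂Q/∂I)·(I/Q) = 0.102 × (2550/39.560) = 6.575.
Since η > 1, this is a luxury.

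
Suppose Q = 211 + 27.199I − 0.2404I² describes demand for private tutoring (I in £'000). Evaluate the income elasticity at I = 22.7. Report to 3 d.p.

At I = 22.7: Q = 704.5416.
dQ/dI = 27.199 − 0.4808I = 16.28484.
η = (dQ/dI)·(I/Q) = 16.28484 × (22.7/704.5416) = 0.525.

0.525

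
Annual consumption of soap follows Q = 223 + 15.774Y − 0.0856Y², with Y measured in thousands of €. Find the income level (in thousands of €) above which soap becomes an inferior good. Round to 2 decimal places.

92.14

dQ/dY = 15.774 − 0.1712Y.
The good is inferior where dQ/dY < 0. Setting dQ/dY = 0 gives Y = 15.774 / 0.1712 = 92.14.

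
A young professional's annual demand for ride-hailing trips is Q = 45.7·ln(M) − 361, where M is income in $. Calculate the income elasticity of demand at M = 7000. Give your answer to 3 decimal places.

At M = 7000: Q = 43.613.
dQ/dM = 45.7/M = 0.00652857 at this income.
η = (dQ/dM)·(M/Q) = 0.00652857 × (7000/43.613) = 1.048.

1.048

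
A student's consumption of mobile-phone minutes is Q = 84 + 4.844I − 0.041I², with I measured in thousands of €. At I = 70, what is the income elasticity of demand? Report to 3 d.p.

-0.282

At I = 70: Q = 222.1800.
dQ/dI = 4.844 − 0.082I = -0.89600.
η = (dQ/dI)·(I/Q) = -0.89600 × (70/222.1800) = -0.282.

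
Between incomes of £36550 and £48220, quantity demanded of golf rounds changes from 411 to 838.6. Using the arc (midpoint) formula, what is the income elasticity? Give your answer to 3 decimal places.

ΔQ = 838.6 − 411 = 427.6; midpoint Q̄ = (411 + 838.6)/2 = 624.8.
ΔI = 48220 − 36550 = 11670; midpoint Ī = (36550 + 48220)/2 = 42385.
η = (ΔQ/Q̄) ÷ (ΔI/Ī) = (427.6/624.8) ÷ (11670/42385) = 2.486.

2.486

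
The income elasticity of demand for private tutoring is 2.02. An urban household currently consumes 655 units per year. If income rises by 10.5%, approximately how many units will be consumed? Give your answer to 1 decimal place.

%ΔQ ≈ η × %ΔI = 2.02 × 10.5% = 21.21%.
New Q ≈ 655 × (1 + 0.2121) = 793.9.

793.9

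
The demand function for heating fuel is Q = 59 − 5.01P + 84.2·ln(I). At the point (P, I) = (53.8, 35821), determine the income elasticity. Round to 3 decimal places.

At P = 53.8, I = 35821: Q = 672.408.
Holding P constant, ∂Q/∂I = 84.2/I = 0.00235058.
η_I = (∂Q/∂I)·(I/Q) = 0.00235058 × (35821/672.408) = 0.125.

0.125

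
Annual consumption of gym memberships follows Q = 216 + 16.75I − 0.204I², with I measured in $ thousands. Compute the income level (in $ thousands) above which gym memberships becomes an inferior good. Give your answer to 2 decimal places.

41.05

dQ/dI = 16.75 − 0.408I.
The good is inferior where dQ/dI < 0. Setting dQ/dI = 0 gives I = 16.75 / 0.408 = 41.05.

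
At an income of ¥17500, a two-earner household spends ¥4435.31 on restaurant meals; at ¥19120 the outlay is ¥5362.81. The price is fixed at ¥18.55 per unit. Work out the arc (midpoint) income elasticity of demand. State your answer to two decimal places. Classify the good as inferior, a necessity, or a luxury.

2.14 (luxury)

With a constant price, Q₁ = 4435.31/18.55 = 239.100 and Q₂ = 5362.81/18.55 = 289.100 (equivalently, work directly with expenditure since P cancels).
Midpoint %ΔQ = (5362.81 − 4435.31)/4899.06 = 0.18932; midpoint %ΔI = (19120 − 17500)/18310 = 0.08848.
η = 0.18932 / 0.08848 = 2.14.
η > 1 ⇒ luxury.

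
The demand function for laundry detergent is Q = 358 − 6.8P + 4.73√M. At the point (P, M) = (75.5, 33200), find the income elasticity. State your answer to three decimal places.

0.610

At P = 75.5, M = 33200: Q = 706.447.
Holding P constant, ∂Q/∂M = 4.73/(2√M) = 0.0129796.
η_M = (∂Q/∂M)·(M/Q) = 0.0129796 × (33200/706.447) = 0.610.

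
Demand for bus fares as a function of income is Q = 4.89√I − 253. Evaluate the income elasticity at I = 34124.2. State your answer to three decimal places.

At I = 34124.2: Q = 650.317.
dQ/dI = 4.89/(2√I) = 0.0132357 at this income.
η = (dQ/dI)·(I/Q) = 0.0132357 × (34124.2/650.317) = 0.695.

0.695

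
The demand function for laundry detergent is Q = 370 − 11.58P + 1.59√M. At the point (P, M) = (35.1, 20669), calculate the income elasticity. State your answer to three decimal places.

0.595

At P = 35.1, M = 20669: Q = 192.132.
Holding P constant, ∂Q/∂M = 1.59/(2√M) = 0.00552977.
η_M = (∂Q/∂M)·(M/Q) = 0.00552977 × (20669/192.132) = 0.595.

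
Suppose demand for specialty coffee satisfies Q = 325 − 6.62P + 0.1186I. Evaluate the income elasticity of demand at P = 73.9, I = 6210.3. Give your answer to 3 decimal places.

1.287

At P = 73.9, I = 6210.3: Q = 572.324.
Holding P constant, ∂Q/∂I = 0.1186.
η_I = (∂Q/∂I)·(I/Q) = 0.1186 × (6210.3/572.324) = 1.287.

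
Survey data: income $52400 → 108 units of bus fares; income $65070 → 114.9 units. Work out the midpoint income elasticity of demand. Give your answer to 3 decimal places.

0.287

ΔQ = 114.9 − 108 = 6.9; midpoint Q̄ = (108 + 114.9)/2 = 111.45.
ΔI = 65070 − 52400 = 12670; midpoint Ī = (52400 + 65070)/2 = 58735.
η = (ΔQ/Q̄) ÷ (ΔI/Ī) = (6.9/111.45) ÷ (12670/58735) = 0.287.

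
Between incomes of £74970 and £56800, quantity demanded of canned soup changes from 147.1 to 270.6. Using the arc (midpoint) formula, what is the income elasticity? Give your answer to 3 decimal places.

ΔQ = 270.6 − 147.1 = 123.5; midpoint Q̄ = (147.1 + 270.6)/2 = 208.85.
ΔI = 56800 − 74970 = -18170; midpoint Ī = (74970 + 56800)/2 = 65885.
η = (ΔQ/Q̄) ÷ (ΔI/Ī) = (123.5/208.85) ÷ (-18170/65885) = -2.144.

-2.144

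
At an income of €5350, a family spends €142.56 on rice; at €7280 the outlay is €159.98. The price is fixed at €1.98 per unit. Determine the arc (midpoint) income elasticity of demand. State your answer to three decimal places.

With a constant price, Q₁ = 142.56/1.98 = 72.000 and Q₂ = 159.98/1.98 = 80.798 (equivalently, work directly with expenditure since P cancels).
Midpoint %ΔQ = (159.98 − 142.56)/151.27 = 0.11516; midpoint %ΔI = (7280 − 5350)/6315 = 0.30562.
η = 0.11516 / 0.30562 = 0.377.

0.377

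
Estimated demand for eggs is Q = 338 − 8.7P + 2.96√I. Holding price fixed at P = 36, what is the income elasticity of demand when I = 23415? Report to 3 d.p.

0.474

At P = 36, I = 23415: Q = 477.738.
Holding P constant, ∂Q/∂I = 2.96/(2√I) = 0.00967196.
η_I = (∂Q/∂I)·(I/Q) = 0.00967196 × (23415/477.738) = 0.474.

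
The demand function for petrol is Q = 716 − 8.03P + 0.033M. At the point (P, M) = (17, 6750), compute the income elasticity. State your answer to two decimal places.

0.28

At P = 17, M = 6750: Q = 802.240.
Holding P constant, ∂Q/∂M = 0.033.
η_M = (∂Q/∂M)·(M/Q) = 0.033 × (6750/802.240) = 0.28.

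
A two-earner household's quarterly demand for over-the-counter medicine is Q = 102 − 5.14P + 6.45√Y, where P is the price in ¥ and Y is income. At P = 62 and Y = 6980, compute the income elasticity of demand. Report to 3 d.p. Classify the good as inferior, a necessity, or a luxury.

0.836 (necessity)

At P = 62, Y = 6980: Q = 322.194.
Holding P constant, ∂Q/∂Y = 6.45/(2√Y) = 0.0386013.
η_Y = (∂Q/∂Y)·(Y/Q) = 0.0386013 × (6980/322.194) = 0.836.
Since 0 < η < 1, this is a necessity.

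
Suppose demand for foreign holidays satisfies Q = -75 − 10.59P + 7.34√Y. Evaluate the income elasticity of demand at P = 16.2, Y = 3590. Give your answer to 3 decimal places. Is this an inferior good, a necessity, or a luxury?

At P = 16.2, Y = 3590: Q = 193.230.
Holding P constant, ∂Q/∂Y = 7.34/(2√Y) = 0.0612518.
η_Y = (∂Q/∂Y)·(Y/Q) = 0.0612518 × (3590/193.230) = 1.138.
Since η > 1, this is a luxury.

1.138 (luxury)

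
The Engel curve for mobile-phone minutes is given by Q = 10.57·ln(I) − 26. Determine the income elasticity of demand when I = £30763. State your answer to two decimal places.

0.13

At I = 30763: Q = 83.231.
dQ/dI = 10.57/I = 0.000343595 at this income.
η = (dQ/dI)·(I/Q) = 0.000343595 × (30763/83.231) = 0.13.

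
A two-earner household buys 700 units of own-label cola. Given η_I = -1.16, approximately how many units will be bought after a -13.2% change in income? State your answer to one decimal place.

%ΔQ ≈ η × %ΔI = -1.16 × (-13.2%) = 15.312%.
New Q ≈ 700 × (1 + 0.15312) = 807.2.

807.2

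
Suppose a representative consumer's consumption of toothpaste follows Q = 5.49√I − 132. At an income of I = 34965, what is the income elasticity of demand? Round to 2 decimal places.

0.57

At I = 34965: Q = 894.571.
dQ/dI = 5.49/(2√I) = 0.01468 at this income.
η = (dQ/dI)·(I/Q) = 0.01468 × (34965/894.571) = 0.57.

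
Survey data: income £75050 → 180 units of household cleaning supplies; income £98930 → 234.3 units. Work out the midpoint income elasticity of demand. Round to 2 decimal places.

ΔQ = 234.3 − 180 = 54.3; midpoint Q̄ = (180 + 234.3)/2 = 207.15.
ΔI = 98930 − 75050 = 23880; midpoint Ī = (75050 + 98930)/2 = 86990.
η = (ΔQ/Q̄) ÷ (ΔI/Ī) = (54.3/207.15) ÷ (23880/86990) = 0.95.

0.95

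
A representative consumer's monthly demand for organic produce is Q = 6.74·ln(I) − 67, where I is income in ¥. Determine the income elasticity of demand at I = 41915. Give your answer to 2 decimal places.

1.42

At I = 41915: Q = 4.737.
dQ/dI = 6.74/I = 0.000160802 at this income.
η = (dQ/dI)·(I/Q) = 0.000160802 × (41915/4.737) = 1.42.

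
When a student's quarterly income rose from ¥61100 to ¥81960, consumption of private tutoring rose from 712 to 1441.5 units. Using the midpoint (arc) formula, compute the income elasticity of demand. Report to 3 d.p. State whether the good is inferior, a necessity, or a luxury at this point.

2.323 (luxury)

ΔQ = 1441.5 − 712 = 729.5; midpoint Q̄ = (712 + 1441.5)/2 = 1076.75.
ΔI = 81960 − 61100 = 20860; midpoint Ī = (61100 + 81960)/2 = 71530.
η = (ΔQ/Q̄) ÷ (ΔI/Ī) = (729.5/1076.75) ÷ (20860/71530) = 2.323.
η > 1 ⇒ luxury.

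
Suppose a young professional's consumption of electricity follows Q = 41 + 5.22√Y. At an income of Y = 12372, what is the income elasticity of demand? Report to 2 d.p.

0.47

At Y = 12372: Q = 621.618.
dQ/dY = 5.22/(2√Y) = 0.023465 at this income.
η = (dQ/dY)·(Y/Q) = 0.023465 × (12372/621.618) = 0.47.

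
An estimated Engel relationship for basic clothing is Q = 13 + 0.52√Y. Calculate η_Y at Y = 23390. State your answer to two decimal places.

At Y = 23390: Q = 92.528.
dQ/dY = 0.52/(2√Y) = 0.00170004 at this income.
η = (dQ/dY)·(Y/Q) = 0.00170004 × (23390/92.528) = 0.43.

0.43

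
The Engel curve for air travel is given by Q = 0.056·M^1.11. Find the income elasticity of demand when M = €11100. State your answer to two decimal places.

1.11

For Q = A·M^β the income elasticity is constant and equal to β.
Here β = 1.11, so η = 1.11.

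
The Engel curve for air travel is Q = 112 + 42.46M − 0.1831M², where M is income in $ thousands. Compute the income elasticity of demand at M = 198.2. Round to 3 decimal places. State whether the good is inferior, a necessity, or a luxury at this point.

At M = 198.2: Q = 1334.8108.
dQ/dM = 42.46 − 0.3662M = -30.12084.
η = (dQ/dM)·(M/Q) = -30.12084 × (198.2/1334.8108) = -4.473.
η < 0 ⇒ inferior good.

-4.473 (inferior good)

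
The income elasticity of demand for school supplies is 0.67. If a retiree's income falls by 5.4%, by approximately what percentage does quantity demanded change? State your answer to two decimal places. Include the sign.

%ΔQ ≈ η × %ΔI = 0.67 × (-5.4%) = -3.62%.

-3.62%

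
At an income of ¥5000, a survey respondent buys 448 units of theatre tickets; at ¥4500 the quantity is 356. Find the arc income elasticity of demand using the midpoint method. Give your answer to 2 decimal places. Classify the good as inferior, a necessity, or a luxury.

ΔQ = 356 − 448 = -92; midpoint Q̄ = (448 + 356)/2 = 402.
ΔI = 4500 − 5000 = -500; midpoint Ī = (5000 + 4500)/2 = 4750.
η = (ΔQ/Q̄) ÷ (ΔI/Ī) = (-92/402) ÷ (-500/4750) = 2.17.
η > 1 ⇒ luxury.

2.17 (luxury)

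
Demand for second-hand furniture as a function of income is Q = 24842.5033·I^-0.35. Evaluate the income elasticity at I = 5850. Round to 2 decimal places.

-0.35

For Q = A·I^β the income elasticity is constant and equal to β.
Here β = -0.35, so η = -0.35.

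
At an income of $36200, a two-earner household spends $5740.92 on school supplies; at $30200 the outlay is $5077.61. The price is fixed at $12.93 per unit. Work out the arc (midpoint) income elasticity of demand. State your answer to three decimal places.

0.679

With a constant price, Q₁ = 5740.92/12.93 = 444.000 and Q₂ = 5077.61/12.93 = 392.700 (equivalently, work directly with expenditure since P cancels).
Midpoint %ΔQ = (5077.61 − 5740.92)/5409.27 = -0.12262; midpoint %ΔI = (30200 − 36200)/33200 = -0.18072.
η = -0.12262 / -0.18072 = 0.679.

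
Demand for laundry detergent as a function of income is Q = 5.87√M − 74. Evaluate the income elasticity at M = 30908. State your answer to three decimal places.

0.539

At M = 30908: Q = 957.985.
dQ/dM = 5.87/(2√M) = 0.0166945 at this income.
η = (dQ/dM)·(M/Q) = 0.0166945 × (30908/957.985) = 0.539.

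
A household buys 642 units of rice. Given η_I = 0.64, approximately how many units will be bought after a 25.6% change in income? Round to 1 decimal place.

%ΔQ ≈ η × %ΔI = 0.64 × 25.6% = 16.384%.
New Q ≈ 642 × (1 + 0.16384) = 747.2.

747.2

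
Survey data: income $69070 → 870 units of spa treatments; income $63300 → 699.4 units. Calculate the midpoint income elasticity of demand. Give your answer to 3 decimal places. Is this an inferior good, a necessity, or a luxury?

ΔQ = 699.4 − 870 = -170.6; midpoint Q̄ = (870 + 699.4)/2 = 784.7.
ΔI = 63300 − 69070 = -5770; midpoint Ī = (69070 + 63300)/2 = 66185.
η = (ΔQ/Q̄) ÷ (ΔI/Ī) = (-170.6/784.7) ÷ (-5770/66185) = 2.494.
η > 1 ⇒ luxury.

2.494 (luxury)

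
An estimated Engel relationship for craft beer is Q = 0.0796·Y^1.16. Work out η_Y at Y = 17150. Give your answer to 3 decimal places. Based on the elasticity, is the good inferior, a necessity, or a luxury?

For Q = A·Y^β the income elasticity is constant and equal to β.
Here β = 1.16, so η = 1.160.
Since η > 1, the good is a luxury.

1.160 (luxury)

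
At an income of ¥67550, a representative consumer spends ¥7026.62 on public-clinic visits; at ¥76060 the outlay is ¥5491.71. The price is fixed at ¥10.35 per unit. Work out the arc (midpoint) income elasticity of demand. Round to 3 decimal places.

-2.069

With a constant price, Q₁ = 7026.62/10.35 = 678.900 and Q₂ = 5491.71/10.35 = 530.600 (equivalently, work directly with expenditure since P cancels).
Midpoint %ΔQ = (5491.71 − 7026.62)/6259.17 = -0.24523; midpoint %ΔI = (76060 − 67550)/71805 = 0.11852.
η = -0.24523 / 0.11852 = -2.069.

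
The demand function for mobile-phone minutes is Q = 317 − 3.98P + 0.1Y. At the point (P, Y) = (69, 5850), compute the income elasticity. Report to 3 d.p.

0.932

At P = 69, Y = 5850: Q = 627.380.
Holding P constant, ∂Q/∂Y = 0.1.
η_Y = (∂Q/∂Y)·(Y/Q) = 0.1 × (5850/627.380) = 0.932.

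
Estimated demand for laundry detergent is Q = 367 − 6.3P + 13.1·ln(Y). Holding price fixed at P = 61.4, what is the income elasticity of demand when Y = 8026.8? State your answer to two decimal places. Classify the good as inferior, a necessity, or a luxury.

At P = 61.4, Y = 8026.8: Q = 97.956.
Holding P constant, ∂Q/∂Y = 13.1/Y = 0.00163203.
η_Y = (∂Q/∂Y)·(Y/Q) = 0.00163203 × (8026.8/97.956) = 0.13.
Since 0 < η < 1, this is a necessity.

0.13 (necessity)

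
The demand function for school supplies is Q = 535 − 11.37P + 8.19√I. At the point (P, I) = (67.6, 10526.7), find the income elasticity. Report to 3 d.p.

0.693

At P = 67.6, I = 10526.7: Q = 606.680.
Holding P constant, ∂Q/∂I = 8.19/(2√I) = 0.0399124.
η_I = (∂Q/∂I)·(I/Q) = 0.0399124 × (10526.7/606.680) = 0.693.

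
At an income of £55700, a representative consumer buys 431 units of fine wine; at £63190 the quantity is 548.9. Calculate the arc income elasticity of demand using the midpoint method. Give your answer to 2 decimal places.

ΔQ = 548.9 − 431 = 117.9; midpoint Q̄ = (431 + 548.9)/2 = 489.95.
ΔI = 63190 − 55700 = 7490; midpoint Ī = (55700 + 63190)/2 = 59445.
η = (ΔQ/Q̄) ÷ (ΔI/Ī) = (117.9/489.95) ÷ (7490/59445) = 1.91.

1.91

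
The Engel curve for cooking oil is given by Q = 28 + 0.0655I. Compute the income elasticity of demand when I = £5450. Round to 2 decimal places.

At I = 5450: Q = 384.975.
dQ/dI = 0.0655.
η = (dQ/dI)·(I/Q) = 0.0655 × (5450/384.975) = 0.93.

0.93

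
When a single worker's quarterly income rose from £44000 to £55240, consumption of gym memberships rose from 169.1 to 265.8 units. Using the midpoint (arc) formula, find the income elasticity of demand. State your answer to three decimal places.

1.963

ΔQ = 265.8 − 169.1 = 96.7; midpoint Q̄ = (169.1 + 265.8)/2 = 217.45.
ΔI = 55240 − 44000 = 11240; midpoint Ī = (44000 + 55240)/2 = 49620.
η = (ΔQ/Q̄) ÷ (ΔI/Ī) = (96.7/217.45) ÷ (11240/49620) = 1.963.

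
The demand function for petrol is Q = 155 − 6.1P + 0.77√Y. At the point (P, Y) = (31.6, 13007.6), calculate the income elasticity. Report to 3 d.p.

0.877

At P = 31.6, Y = 13007.6: Q = 50.059.
Holding P constant, ∂Q/∂Y = 0.77/(2√Y) = 0.00337569.
η_Y = (∂Q/∂Y)·(Y/Q) = 0.00337569 × (13007.6/50.059) = 0.877.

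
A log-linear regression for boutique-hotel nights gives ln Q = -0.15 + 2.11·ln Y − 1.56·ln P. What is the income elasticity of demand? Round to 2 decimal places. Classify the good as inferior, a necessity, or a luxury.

In a log-linear demand, the coefficient on ln Y is the income elasticity.
So η = 2.11.
η > 1 ⇒ luxury.

2.11 (luxury)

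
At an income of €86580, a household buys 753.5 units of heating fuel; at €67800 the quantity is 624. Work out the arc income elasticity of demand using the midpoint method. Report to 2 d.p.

0.77

ΔQ = 624 − 753.5 = -129.5; midpoint Q̄ = (753.5 + 624)/2 = 688.75.
ΔI = 67800 − 86580 = -18780; midpoint Ī = (86580 + 67800)/2 = 77190.
η = (ΔQ/Q̄) ÷ (ΔI/Ī) = (-129.5/688.75) ÷ (-18780/77190) = 0.77.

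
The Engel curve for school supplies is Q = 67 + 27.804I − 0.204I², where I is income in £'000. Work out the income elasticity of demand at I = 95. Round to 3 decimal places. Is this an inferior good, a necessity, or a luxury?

-1.200 (inferior good)

At I = 95: Q = 867.2800.
dQ/dI = 27.804 − 0.408I = -10.95600.
η = (dQ/dI)·(I/Q) = -10.95600 × (95/867.2800) = -1.200.
η < 0 ⇒ inferior good.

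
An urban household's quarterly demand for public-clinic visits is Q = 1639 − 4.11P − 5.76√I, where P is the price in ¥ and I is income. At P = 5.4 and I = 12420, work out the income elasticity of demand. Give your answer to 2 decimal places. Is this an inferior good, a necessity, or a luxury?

-0.33 (inferior good)

At P = 5.4, I = 12420: Q = 974.882.
Holding P constant, ∂Q/∂I = -5.76/(2√I) = -0.0258423.
η_I = (∂Q/∂I)·(I/Q) = -0.0258423 × (12420/974.882) = -0.33.
Since η < 0, this is an inferior good.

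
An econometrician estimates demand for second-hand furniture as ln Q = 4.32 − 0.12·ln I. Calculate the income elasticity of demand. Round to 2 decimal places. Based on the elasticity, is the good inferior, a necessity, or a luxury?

In a log-linear demand, the coefficient on ln I is the income elasticity.
So η = -0.12.
η < 0 ⇒ inferior good.

-0.12 (inferior good)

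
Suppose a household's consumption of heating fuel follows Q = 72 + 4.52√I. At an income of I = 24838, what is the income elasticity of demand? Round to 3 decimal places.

0.454

At I = 24838: Q = 784.355.
dQ/dI = 4.52/(2√I) = 0.01434 at this income.
η = (dQ/dI)·(I/Q) = 0.01434 × (24838/784.355) = 0.454.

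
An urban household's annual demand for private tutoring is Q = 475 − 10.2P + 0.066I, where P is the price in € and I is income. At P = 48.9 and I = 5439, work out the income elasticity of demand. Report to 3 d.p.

At P = 48.9, I = 5439: Q = 335.194.
Holding P constant, ∂Q/∂I = 0.066.
η_I = (∂Q/∂I)·(I/Q) = 0.066 × (5439/335.194) = 1.071.

1.071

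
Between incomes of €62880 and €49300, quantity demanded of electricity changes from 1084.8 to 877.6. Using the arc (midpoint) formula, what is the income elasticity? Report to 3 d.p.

0.872

ΔQ = 877.6 − 1084.8 = -207.2; midpoint Q̄ = (1084.8 + 877.6)/2 = 981.2.
ΔI = 49300 − 62880 = -13580; midpoint Ī = (62880 + 49300)/2 = 56090.
η = (ΔQ/Q̄) ÷ (ΔI/Ī) = (-207.2/981.2) ÷ (-13580/56090) = 0.872.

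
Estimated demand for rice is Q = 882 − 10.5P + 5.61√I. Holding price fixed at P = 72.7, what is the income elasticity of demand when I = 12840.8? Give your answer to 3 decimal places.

0.421

At P = 72.7, I = 12840.8: Q = 754.360.
Holding P constant, ∂Q/∂I = 5.61/(2√I) = 0.0247535.
η_I = (∂Q/∂I)·(I/Q) = 0.0247535 × (12840.8/754.360) = 0.421.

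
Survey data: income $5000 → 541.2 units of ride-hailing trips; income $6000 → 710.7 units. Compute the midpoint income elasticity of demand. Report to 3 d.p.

ΔQ = 710.7 − 541.2 = 169.5; midpoint Q̄ = (541.2 + 710.7)/2 = 625.95.
ΔI = 6000 − 5000 = 1000; midpoint Ī = (5000 + 6000)/2 = 5500.
η = (ΔQ/Q̄) ÷ (ΔI/Ī) = (169.5/625.95) ÷ (1000/5500) = 1.489.

1.489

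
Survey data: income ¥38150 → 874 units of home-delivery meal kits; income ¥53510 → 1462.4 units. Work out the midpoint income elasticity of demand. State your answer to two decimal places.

1.50

ΔQ = 1462.4 − 874 = 588.4; midpoint Q̄ = (874 + 1462.4)/2 = 1168.2.
ΔI = 53510 − 38150 = 15360; midpoint Ī = (38150 + 53510)/2 = 45830.
η = (ΔQ/Q̄) ÷ (ΔI/Ī) = (588.4/1168.2) ÷ (15360/45830) = 1.50.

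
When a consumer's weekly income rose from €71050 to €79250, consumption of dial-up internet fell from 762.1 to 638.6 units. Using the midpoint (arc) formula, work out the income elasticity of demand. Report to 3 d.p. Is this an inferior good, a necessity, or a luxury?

-1.616 (inferior good)

ΔQ = 638.6 − 762.1 = -123.5; midpoint Q̄ = (762.1 + 638.6)/2 = 700.35.
ΔI = 79250 − 71050 = 8200; midpoint Ī = (71050 + 79250)/2 = 75150.
η = (ΔQ/Q̄) ÷ (ΔI/Ī) = (-123.5/700.35) ÷ (8200/75150) = -1.616.
η < 0 ⇒ inferior good.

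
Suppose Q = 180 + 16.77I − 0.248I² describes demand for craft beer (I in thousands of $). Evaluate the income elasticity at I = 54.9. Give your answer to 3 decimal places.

At I = 54.9: Q = 353.1985.
dQ/dI = 16.77 − 0.496I = -10.46040.
η = (dQ/dI)·(I/Q) = -10.46040 × (54.9/353.1985) = -1.626.

-1.626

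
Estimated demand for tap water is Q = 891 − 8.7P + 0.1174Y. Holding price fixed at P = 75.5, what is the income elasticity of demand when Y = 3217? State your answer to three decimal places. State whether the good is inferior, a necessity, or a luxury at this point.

0.617 (necessity)

At P = 75.5, Y = 3217: Q = 611.826.
Holding P constant, ∂Q/∂Y = 0.1174.
η_Y = (∂Q/∂Y)·(Y/Q) = 0.1174 × (3217/611.826) = 0.617.
Since 0 < η < 1, this is a necessity.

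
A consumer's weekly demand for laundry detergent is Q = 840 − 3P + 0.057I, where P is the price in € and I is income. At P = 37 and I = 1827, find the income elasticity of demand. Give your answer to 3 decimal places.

At P = 37, I = 1827: Q = 833.139.
Holding P constant, ∂Q/∂I = 0.057.
η_I = (∂Q/∂I)·(I/Q) = 0.057 × (1827/833.139) = 0.125.

0.125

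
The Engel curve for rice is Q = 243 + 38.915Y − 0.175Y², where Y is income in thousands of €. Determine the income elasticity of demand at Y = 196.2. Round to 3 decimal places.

-5.114

At Y = 196.2: Q = 1141.5960.
dQ/dY = 38.915 − 0.35Y = -29.75500.
η = (dQ/dY)·(Y/Q) = -29.75500 × (196.2/1141.5960) = -5.114.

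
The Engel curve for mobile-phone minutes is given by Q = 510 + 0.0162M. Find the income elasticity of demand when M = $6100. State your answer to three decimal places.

0.162

At M = 6100: Q = 608.820.
dQ/dM = 0.0162.
η = (dQ/dM)·(M/Q) = 0.0162 × (6100/608.820) = 0.162.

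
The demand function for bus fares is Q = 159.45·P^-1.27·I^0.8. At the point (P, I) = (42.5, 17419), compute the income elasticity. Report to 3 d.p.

0.800

For a multiplicative demand Q = A·P^α·I^β, the income elasticity is β everywhere.
Here β = 0.8, so η = 0.800.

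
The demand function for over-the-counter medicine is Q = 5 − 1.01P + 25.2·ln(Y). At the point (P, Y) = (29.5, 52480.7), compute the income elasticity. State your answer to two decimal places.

At P = 29.5, Y = 52480.7: Q = 249.084.
Holding P constant, ∂Q/∂Y = 25.2/Y = 0.000480177.
η_Y = (∂Q/∂Y)·(Y/Q) = 0.000480177 × (52480.7/249.084) = 0.10.

0.10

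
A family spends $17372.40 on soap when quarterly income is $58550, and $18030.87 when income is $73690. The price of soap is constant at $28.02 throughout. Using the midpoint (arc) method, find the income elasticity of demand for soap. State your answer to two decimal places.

0.16

With a constant price, Q₁ = 17372.40/28.02 = 620.000 and Q₂ = 18030.87/28.02 = 643.500 (equivalently, work directly with expenditure since P cancels).
Midpoint %ΔQ = (18030.87 − 17372.40)/17701.64 = 0.03720; midpoint %ΔI = (73690 − 58550)/66120 = 0.22898.
η = 0.03720 / 0.22898 = 0.16.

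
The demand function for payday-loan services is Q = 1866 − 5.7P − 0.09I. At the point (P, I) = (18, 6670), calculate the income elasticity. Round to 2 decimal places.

At P = 18, I = 6670: Q = 1163.100.
Holding P constant, ∂Q/∂I = −0.09.
η_I = (∂Q/∂I)·(I/Q) = -0.09 × (6670/1163.100) = -0.52.

-0.52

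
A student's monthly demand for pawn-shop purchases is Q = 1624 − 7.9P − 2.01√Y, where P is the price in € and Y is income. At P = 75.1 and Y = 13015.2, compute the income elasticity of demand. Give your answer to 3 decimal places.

-0.143

At P = 75.1, Y = 13015.2: Q = 801.401.
Holding P constant, ∂Q/∂Y = -2.01/(2√Y) = -0.00880928.
η_Y = (∂Q/∂Y)·(Y/Q) = -0.00880928 × (13015.2/801.401) = -0.143.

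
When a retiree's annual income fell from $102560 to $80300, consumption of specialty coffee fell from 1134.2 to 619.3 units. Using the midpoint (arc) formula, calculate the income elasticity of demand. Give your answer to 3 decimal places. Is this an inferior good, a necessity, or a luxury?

2.412 (luxury)

ΔQ = 619.3 − 1134.2 = -514.9; midpoint Q̄ = (1134.2 + 619.3)/2 = 876.75.
ΔI = 80300 − 102560 = -22260; midpoint Ī = (102560 + 80300)/2 = 91430.
η = (ΔQ/Q̄) ÷ (ΔI/Ī) = (-514.9/876.75) ÷ (-22260/91430) = 2.412.
η > 1 ⇒ luxury.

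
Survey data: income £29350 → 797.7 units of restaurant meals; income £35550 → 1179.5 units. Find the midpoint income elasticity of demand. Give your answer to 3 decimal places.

2.021

ΔQ = 1179.5 − 797.7 = 381.8; midpoint Q̄ = (797.7 + 1179.5)/2 = 988.6.
ΔI = 35550 − 29350 = 6200; midpoint Ī = (29350 + 35550)/2 = 32450.
η = (ΔQ/Q̄) ÷ (ΔI/Ī) = (381.8/988.6) ÷ (6200/32450) = 2.021.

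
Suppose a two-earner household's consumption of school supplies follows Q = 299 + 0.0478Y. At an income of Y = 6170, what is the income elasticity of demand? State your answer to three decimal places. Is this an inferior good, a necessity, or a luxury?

At Y = 6170: Q = 593.926.
dQ/dY = 0.0478.
η = (dQ/dY)·(Y/Q) = 0.0478 × (6170/593.926) = 0.497.
Since 0 < η < 1, the good is a necessity.

0.497 (necessity)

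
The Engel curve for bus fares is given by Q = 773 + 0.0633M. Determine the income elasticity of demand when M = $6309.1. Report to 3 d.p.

At M = 6309.1: Q = 1172.366.
dQ/dM = 0.0633.
η = (dQ/dM)·(M/Q) = 0.0633 × (6309.1/1172.366) = 0.341.

0.341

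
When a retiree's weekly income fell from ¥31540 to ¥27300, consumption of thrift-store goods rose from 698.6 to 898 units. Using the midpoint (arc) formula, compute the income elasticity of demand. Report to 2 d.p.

ΔQ = 898 − 698.6 = 199.4; midpoint Q̄ = (698.6 + 898)/2 = 798.3.
ΔI = 27300 − 31540 = -4240; midpoint Ī = (31540 + 27300)/2 = 29420.
η = (ΔQ/Q̄) ÷ (ΔI/Ī) = (199.4/798.3) ÷ (-4240/29420) = -1.73.

-1.73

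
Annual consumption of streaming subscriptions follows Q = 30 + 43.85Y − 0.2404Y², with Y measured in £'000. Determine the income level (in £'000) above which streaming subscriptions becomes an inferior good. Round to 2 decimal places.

dQ/dY = 43.85 − 0.4808Y.
The good is inferior where dQ/dY < 0. Setting dQ/dY = 0 gives Y = 43.85 / 0.4808 = 91.20.

91.20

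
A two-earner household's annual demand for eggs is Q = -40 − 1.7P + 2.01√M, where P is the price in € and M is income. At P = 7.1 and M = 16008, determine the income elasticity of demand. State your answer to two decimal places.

At P = 7.1, M = 16008: Q = 202.241.
Holding P constant, ∂Q/∂M = 2.01/(2√M) = 0.00794324.
η_M = (∂Q/∂M)·(M/Q) = 0.00794324 × (16008/202.241) = 0.63.

0.63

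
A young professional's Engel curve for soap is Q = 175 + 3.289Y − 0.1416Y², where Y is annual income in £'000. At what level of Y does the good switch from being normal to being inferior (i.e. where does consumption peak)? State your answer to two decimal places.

11.61

dQ/dY = 3.289 − 0.2832Y.
The good is inferior where dQ/dY < 0. Setting dQ/dY = 0 gives Y = 3.289 / 0.2832 = 11.61.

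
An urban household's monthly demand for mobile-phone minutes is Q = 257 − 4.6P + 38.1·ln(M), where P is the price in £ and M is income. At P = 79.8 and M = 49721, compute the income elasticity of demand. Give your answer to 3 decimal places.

At P = 79.8, M = 49721: Q = 301.940.
Holding P constant, ∂Q/∂M = 38.1/M = 0.000766276.
η_M = (∂Q/∂M)·(M/Q) = 0.000766276 × (49721/301.940) = 0.126.

0.126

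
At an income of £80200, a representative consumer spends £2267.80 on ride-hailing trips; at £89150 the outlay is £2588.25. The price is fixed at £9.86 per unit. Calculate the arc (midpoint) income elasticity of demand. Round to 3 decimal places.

With a constant price, Q₁ = 2267.80/9.86 = 230.000 and Q₂ = 2588.25/9.86 = 262.500 (equivalently, work directly with expenditure since P cancels).
Midpoint %ΔQ = (2588.25 − 2267.80)/2428.03 = 0.13198; midpoint %ΔI = (89150 − 80200)/84675 = 0.10570.
η = 0.13198 / 0.10570 = 1.249.

1.249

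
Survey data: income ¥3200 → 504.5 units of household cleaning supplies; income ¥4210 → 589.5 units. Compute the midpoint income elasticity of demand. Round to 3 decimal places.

0.570

ΔQ = 589.5 − 504.5 = 85; midpoint Q̄ = (504.5 + 589.5)/2 = 547.
ΔI = 4210 − 3200 = 1010; midpoint Ī = (3200 + 4210)/2 = 3705.
η = (ΔQ/Q̄) ÷ (ΔI/Ī) = (85/547) ÷ (1010/3705) = 0.570.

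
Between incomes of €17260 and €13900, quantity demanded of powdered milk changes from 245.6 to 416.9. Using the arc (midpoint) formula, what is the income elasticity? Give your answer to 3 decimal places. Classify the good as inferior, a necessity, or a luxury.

-2.398 (inferior good)

ΔQ = 416.9 − 245.6 = 171.3; midpoint Q̄ = (245.6 + 416.9)/2 = 331.25.
ΔI = 13900 − 17260 = -3360; midpoint Ī = (17260 + 13900)/2 = 15580.
η = (ΔQ/Q̄) ÷ (ΔI/Ī) = (171.3/331.25) ÷ (-3360/15580) = -2.398.
η < 0 ⇒ inferior good.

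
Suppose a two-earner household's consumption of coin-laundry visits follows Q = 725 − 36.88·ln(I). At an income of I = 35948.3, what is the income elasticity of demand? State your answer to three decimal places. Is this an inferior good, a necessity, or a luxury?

At I = 35948.3: Q = 338.135.
dQ/dI = -36.88/I = -0.00102592 at this income.
η = (dQ/dI)·(I/Q) = -0.00102592 × (35948.3/338.135) = -0.109.
Since η < 0, the good is an inferior good.

-0.109 (inferior good)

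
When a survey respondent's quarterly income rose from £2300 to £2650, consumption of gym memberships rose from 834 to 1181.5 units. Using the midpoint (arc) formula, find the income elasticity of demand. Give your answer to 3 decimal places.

ΔQ = 1181.5 − 834 = 347.5; midpoint Q̄ = (834 + 1181.5)/2 = 1007.75.
ΔI = 2650 − 2300 = 350; midpoint Ī = (2300 + 2650)/2 = 2475.
η = (ΔQ/Q̄) ÷ (ΔI/Ī) = (347.5/1007.75) ÷ (350/2475) = 2.438.

2.438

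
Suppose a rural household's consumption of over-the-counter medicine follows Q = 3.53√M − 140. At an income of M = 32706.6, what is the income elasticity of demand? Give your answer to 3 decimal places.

At M = 32706.6: Q = 498.399.
dQ/dM = 3.53/(2√M) = 0.00975949 at this income.
η = (dQ/dM)·(M/Q) = 0.00975949 × (32706.6/498.399) = 0.640.

0.640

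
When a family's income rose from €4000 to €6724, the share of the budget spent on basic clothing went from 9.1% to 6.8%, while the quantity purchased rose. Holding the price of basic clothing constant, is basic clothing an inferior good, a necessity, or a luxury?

necessity

Quantity rises but the budget share falls as income rises, so 0 < η < 1.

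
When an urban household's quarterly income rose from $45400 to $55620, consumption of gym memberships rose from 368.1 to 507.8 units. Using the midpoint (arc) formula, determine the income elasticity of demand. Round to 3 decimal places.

ΔQ = 507.8 − 368.1 = 139.7; midpoint Q̄ = (368.1 + 507.8)/2 = 437.95.
ΔI = 55620 − 45400 = 10220; midpoint Ī = (45400 + 55620)/2 = 50510.
η = (ΔQ/Q̄) ÷ (ΔI/Ī) = (139.7/437.95) ÷ (10220/50510) = 1.577.

1.577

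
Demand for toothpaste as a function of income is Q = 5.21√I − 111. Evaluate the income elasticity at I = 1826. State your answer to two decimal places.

1.00

At I = 1826: Q = 111.632.
dQ/dI = 5.21/(2√I) = 0.0609617 at this income.
η = (dQ/dI)·(I/Q) = 0.0609617 × (1826/111.632) = 1.00.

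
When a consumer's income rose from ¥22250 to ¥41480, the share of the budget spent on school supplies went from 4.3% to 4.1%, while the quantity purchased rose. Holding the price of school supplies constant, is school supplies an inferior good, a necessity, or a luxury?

necessity

Quantity rises but the budget share falls as income rises, so 0 < η < 1.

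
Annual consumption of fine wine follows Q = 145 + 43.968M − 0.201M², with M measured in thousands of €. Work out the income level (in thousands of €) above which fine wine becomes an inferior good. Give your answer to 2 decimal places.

109.37

dQ/dM = 43.968 − 0.402M.
The good is inferior where dQ/dM < 0. Setting dQ/dM = 0 gives M = 43.968 / 0.402 = 109.37.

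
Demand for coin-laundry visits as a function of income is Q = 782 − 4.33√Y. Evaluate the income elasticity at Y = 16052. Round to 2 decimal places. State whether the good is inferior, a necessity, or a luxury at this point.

At Y = 16052: Q = 233.404.
dQ/dY = -4.33/(2√Y) = -0.0170881 at this income.
η = (dQ/dY)·(Y/Q) = -0.0170881 × (16052/233.404) = -1.18.
Since η < 0, the good is an inferior good.

-1.18 (inferior good)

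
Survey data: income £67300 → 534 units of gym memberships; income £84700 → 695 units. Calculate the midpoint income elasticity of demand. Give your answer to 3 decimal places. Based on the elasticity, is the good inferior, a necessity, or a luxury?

1.144 (luxury)

ΔQ = 695 − 534 = 161; midpoint Q̄ = (534 + 695)/2 = 614.5.
ΔI = 84700 − 67300 = 17400; midpoint Ī = (67300 + 84700)/2 = 76000.
η = (ΔQ/Q̄) ÷ (ΔI/Ī) = (161/614.5) ÷ (17400/76000) = 1.144.
η > 1 ⇒ luxury.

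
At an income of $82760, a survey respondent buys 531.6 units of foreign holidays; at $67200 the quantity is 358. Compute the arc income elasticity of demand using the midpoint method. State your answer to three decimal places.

ΔQ = 358 − 531.6 = -173.6; midpoint Q̄ = (531.6 + 358)/2 = 444.8.
ΔI = 67200 − 82760 = -15560; midpoint Ī = (82760 + 67200)/2 = 74980.
η = (ΔQ/Q̄) ÷ (ΔI/Ī) = (-173.6/444.8) ÷ (-15560/74980) = 1.881.

1.881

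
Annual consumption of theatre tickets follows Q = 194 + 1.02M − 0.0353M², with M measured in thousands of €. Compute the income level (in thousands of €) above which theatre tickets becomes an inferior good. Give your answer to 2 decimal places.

14.45

dQ/dM = 1.02 − 0.0706M.
The good is inferior where dQ/dM < 0. Setting dQ/dM = 0 gives M = 1.02 / 0.0706 = 14.45.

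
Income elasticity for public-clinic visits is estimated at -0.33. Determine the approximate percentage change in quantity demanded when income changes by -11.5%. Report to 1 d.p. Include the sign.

3.8%

%ΔQ ≈ η × %ΔI = -0.33 × (-11.5%) = 3.8%.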